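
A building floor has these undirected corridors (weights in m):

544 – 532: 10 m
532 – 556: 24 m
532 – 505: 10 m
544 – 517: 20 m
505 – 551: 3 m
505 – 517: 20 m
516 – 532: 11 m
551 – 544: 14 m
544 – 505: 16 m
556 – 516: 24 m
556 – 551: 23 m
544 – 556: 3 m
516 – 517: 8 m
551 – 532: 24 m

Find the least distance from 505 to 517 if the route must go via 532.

Best 505 to 532: 505 → 532 costing 10
Best 532 to 517: 532 → 516 → 517 costing 19
Total via 532: 10 + 19 = 29 m.

29 m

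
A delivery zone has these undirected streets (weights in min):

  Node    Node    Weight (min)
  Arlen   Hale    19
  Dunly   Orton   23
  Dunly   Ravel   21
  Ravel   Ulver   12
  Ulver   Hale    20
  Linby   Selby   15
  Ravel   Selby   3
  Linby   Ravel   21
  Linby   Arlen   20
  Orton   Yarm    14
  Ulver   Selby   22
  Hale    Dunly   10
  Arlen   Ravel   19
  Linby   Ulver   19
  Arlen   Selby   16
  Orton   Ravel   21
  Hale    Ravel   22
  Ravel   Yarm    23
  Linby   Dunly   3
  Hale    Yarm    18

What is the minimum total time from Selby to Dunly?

Settle nodes by increasing distance from Selby:
Selby: 0
Ravel: 3  (via Selby)
Linby: 15  (via Selby)
Ulver: 15  (via Ravel)
Arlen: 16  (via Selby)
Dunly: 18  (via Linby)
Shortest route: Selby → Linby → Dunly = 18 min.

18 min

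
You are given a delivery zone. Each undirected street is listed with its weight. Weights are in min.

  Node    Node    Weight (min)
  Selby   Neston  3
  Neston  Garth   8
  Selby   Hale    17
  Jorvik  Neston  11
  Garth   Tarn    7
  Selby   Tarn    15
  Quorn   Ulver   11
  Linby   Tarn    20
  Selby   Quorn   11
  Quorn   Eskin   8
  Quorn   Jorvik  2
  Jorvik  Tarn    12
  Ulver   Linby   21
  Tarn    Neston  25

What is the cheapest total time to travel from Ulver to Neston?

24 min

Shortest distances from Ulver:
Ulver: 0
Quorn: 11  (via Ulver)
Jorvik: 13  (via Quorn)
Eskin: 19  (via Quorn)
Linby: 21  (via Ulver)
Selby: 22  (via Quorn)
Neston: 24  (via Jorvik)
Shortest route: Ulver → Quorn → Jorvik → Neston = 24 min.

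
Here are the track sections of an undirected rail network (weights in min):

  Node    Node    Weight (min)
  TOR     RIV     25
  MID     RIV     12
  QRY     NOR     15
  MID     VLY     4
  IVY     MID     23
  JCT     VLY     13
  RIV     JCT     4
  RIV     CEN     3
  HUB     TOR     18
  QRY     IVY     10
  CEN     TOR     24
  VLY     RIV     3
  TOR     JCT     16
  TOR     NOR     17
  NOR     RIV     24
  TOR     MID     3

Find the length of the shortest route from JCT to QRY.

Candidate routes:
JCT → TOR → NOR → QRY: 16+17+15 = 48
JCT → RIV → NOR → QRY: 4+24+15 = 43
JCT → RIV → VLY → MID → TOR → NOR → QRY: 4+3+4+3+17+15 = 46
JCT → RIV → VLY → MID → IVY → QRY: 4+3+4+23+10 = 44
Cheapest is JCT → RIV → NOR → QRY at 43 min.

43 min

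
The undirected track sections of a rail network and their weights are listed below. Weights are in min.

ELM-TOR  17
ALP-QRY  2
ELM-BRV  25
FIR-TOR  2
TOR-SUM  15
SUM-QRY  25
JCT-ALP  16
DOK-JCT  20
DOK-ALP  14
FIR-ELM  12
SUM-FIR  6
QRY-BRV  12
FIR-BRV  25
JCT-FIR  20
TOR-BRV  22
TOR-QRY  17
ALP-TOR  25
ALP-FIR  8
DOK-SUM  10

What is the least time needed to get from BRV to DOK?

28 min

Enumerating some paths:
BRV → QRY → ALP → DOK: 12+2+14 = 28
BRV → TOR → FIR → SUM → DOK: 22+2+6+10 = 40
BRV → FIR → SUM → DOK: 25+6+10 = 41
BRV → QRY → ALP → FIR → SUM → DOK: 12+2+8+6+10 = 38
The minimum is 28 min via BRV → QRY → ALP → DOK.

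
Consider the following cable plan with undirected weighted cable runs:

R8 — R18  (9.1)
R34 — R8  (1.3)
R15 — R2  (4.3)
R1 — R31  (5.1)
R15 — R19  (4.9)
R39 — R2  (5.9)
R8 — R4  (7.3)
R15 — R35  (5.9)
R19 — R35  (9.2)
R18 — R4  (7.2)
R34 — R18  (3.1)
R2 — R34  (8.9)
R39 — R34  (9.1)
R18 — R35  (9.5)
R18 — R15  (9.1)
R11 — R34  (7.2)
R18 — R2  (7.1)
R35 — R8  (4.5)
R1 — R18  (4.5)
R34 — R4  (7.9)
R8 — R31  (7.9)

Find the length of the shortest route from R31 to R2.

16.7

Candidate routes:
R31–R1–R18–R2: 5.1+4.5+7.1 = 16.7
R31–R8–R34–R2: 7.9+1.3+8.9 = 18.1
Cheapest is R31–R1–R18–R2 at 16.7.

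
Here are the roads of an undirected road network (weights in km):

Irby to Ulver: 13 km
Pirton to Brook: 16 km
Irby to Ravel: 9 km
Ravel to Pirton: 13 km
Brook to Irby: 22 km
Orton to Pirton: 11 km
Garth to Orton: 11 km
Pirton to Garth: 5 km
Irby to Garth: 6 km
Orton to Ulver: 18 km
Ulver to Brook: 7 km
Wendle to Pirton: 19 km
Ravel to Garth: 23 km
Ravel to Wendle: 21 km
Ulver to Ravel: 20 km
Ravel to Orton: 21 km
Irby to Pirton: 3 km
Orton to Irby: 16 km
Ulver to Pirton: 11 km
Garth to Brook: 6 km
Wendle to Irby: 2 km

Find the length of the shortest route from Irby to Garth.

6 km

Running Dijkstra from Irby:
Irby: 0
Wendle: 2  (via Irby)
Pirton: 3  (via Irby)
Garth: 6  (via Irby)
Shortest route: Irby–Garth = 6 km.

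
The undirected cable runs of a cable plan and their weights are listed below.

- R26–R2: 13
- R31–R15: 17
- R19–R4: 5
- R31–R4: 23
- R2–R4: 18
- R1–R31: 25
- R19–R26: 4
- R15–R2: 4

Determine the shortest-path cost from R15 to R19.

21

Shortest distances from R15:
R15: 0
R2: 4  (via R15)
R26: 17  (via R2)
R31: 17  (via R15)
R19: 21  (via R26)
Shortest route: R15 → R2 → R26 → R19 = 21.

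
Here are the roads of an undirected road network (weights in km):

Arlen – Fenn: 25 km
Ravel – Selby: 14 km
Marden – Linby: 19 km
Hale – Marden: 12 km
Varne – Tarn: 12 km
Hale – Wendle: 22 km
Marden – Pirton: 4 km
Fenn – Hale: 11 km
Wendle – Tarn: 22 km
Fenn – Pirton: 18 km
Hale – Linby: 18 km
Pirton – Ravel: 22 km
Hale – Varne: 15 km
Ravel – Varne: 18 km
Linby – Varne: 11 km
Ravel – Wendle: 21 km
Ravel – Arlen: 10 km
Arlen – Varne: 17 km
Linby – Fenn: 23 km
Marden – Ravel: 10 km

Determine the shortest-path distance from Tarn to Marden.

Settle nodes by increasing distance from Tarn:
Tarn: 0
Varne: 12  (via Tarn)
Wendle: 22  (via Tarn)
Linby: 23  (via Varne)
Hale: 27  (via Varne)
Arlen: 29  (via Varne)
Ravel: 30  (via Varne)
Fenn: 38  (via Hale)
Marden: 39  (via Hale)
Shortest route: Tarn → Varne → Hale → Marden = 39 km.

39 km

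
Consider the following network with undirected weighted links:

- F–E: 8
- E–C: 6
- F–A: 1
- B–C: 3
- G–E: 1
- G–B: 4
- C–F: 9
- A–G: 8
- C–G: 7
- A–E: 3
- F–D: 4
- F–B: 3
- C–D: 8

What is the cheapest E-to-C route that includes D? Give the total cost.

Shortest E→D: E → A → F → D = 8
Shortest D→C: D → C = 8
Total via D: 8 + 8 = 16.

16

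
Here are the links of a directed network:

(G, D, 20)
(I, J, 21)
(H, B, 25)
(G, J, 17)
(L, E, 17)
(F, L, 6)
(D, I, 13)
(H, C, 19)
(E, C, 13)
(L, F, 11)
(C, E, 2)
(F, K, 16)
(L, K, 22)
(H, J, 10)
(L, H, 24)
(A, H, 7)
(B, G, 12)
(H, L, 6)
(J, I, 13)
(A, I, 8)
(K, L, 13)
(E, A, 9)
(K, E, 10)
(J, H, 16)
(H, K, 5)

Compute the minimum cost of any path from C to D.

Candidate routes:
C → E → A → H → B → G → D: 2+9+7+25+12+20 = 75
C → E → A → I → J → H → B → G → D: 2+9+8+21+16+25+12+20 = 113
The minimum is 75 via C → E → A → H → B → G → D.

75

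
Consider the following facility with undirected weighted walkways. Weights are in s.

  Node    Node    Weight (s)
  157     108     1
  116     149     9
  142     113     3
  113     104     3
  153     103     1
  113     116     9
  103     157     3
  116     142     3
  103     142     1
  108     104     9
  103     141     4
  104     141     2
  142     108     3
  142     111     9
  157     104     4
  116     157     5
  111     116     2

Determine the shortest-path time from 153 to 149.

Enumerating some paths:
153 - 103 - 142 - 116 - 149: 1+1+3+9 = 14
153 - 103 - 157 - 116 - 149: 1+3+5+9 = 18
153 - 103 - 157 - 108 - 142 - 116 - 149: 1+3+1+3+3+9 = 20
153 - 103 - 142 - 108 - 157 - 116 - 149: 1+1+3+1+5+9 = 20
The minimum is 14 s via 153 - 103 - 142 - 116 - 149.

14 s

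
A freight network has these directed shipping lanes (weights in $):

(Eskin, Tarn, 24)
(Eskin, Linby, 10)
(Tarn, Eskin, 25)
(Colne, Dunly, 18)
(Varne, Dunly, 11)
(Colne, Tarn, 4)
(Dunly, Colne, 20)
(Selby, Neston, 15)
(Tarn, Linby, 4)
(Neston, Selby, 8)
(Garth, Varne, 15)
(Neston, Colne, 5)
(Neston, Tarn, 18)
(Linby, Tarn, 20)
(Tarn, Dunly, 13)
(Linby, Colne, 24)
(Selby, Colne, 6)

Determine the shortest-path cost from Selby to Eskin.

Running Dijkstra from Selby:
Selby: 0
Colne: 6  (via Selby)
Tarn: 10  (via Colne)
Linby: 14  (via Tarn)
Neston: 15  (via Selby)
Dunly: 23  (via Tarn)
Eskin: 35  (via Tarn)
Shortest route: Selby–Colne–Tarn–Eskin = $35.

$35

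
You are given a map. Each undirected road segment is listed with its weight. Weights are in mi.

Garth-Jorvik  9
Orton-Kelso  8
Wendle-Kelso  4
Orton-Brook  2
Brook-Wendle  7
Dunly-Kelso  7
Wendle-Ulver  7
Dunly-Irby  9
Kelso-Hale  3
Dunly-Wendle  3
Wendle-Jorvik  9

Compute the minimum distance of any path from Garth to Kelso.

22 mi

Compare a few routes:
Garth–Jorvik–Wendle–Dunly–Kelso: 9+9+3+7 = 28
Garth–Jorvik–Wendle–Kelso: 9+9+4 = 22
The minimum is 22 mi via Garth–Jorvik–Wendle–Kelso.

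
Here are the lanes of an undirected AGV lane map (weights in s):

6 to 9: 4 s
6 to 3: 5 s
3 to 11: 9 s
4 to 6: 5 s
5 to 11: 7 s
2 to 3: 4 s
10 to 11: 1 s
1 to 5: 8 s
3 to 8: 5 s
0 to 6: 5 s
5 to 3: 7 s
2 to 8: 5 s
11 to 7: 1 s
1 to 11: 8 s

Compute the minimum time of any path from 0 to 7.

Shortest distances from 0:
0: 0
6: 5  (via 0)
9: 9  (via 6)
3: 10  (via 6)
4: 10  (via 6)
2: 14  (via 3)
8: 15  (via 3)
5: 17  (via 3)
11: 19  (via 3)
7: 20  (via 11)
Shortest route: 0–6–3–11–7 = 20 s.

20 s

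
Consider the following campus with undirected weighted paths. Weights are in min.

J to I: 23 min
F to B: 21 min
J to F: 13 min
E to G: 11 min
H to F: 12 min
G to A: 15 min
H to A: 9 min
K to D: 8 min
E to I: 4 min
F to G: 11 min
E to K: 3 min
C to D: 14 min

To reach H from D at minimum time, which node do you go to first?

Compare a few routes:
D → K → E → G → F → H: 8+3+11+11+12 = 45
D → K → E → G → A → H: 8+3+11+15+9 = 46
D → K → E → I → J → F → G → A → H: 8+3+4+23+13+11+15+9 = 86
D → K → E → I → J → F → H: 8+3+4+23+13+12 = 63
Cheapest is D → K → E → G → F → H at 45 min.
So from D the first move is to K.

K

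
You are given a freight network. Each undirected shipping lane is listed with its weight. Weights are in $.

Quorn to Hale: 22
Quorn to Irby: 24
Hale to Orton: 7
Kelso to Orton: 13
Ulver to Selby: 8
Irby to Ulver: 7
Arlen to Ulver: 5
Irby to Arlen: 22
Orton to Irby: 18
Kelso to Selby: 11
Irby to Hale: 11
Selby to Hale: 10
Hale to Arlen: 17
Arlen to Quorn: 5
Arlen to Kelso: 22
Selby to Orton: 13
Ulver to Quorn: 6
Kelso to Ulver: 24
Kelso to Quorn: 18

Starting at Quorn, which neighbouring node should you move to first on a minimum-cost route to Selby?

Ulver

Enumerating some paths:
Quorn - Kelso - Selby: 18+11 = 29
Quorn - Arlen - Ulver - Selby: 5+5+8 = 18
Quorn - Ulver - Selby: 6+8 = 14
The minimum is $14 via Quorn - Ulver - Selby.
So from Quorn the first move is to Ulver.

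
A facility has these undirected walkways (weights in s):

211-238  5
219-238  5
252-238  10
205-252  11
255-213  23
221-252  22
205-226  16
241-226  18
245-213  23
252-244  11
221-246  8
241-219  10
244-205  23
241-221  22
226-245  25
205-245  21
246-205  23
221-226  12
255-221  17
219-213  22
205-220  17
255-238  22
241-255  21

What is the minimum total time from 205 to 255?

Compare a few routes:
205–246–221–255: 23+8+17 = 48
205–252–238–255: 11+10+22 = 43
205–226–221–255: 16+12+17 = 45
Cheapest is 205–252–238–255 at 43 s.

43 s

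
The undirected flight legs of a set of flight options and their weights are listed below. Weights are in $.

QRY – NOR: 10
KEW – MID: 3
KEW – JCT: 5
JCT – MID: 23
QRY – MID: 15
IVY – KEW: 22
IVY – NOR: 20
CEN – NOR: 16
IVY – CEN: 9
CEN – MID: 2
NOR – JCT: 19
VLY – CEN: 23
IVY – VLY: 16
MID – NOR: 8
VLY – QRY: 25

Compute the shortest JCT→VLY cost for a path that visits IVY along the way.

$35

Best JCT to IVY: JCT → KEW → MID → CEN → IVY costing 19
Best IVY to VLY: IVY → VLY costing 16
Total via IVY: 19 + 16 = $35.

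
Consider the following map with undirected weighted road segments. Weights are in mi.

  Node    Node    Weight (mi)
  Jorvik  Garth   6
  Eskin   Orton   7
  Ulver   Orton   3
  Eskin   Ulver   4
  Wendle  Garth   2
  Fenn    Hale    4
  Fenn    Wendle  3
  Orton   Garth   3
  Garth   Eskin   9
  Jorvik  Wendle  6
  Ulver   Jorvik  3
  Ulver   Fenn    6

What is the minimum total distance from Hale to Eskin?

14 mi

Settle nodes by increasing distance from Hale:
Hale: 0
Fenn: 4  (via Hale)
Wendle: 7  (via Fenn)
Garth: 9  (via Wendle)
Ulver: 10  (via Fenn)
Orton: 12  (via Garth)
Jorvik: 13  (via Wendle)
Eskin: 14  (via Ulver)
Shortest route: Hale–Fenn–Ulver–Eskin = 14 mi.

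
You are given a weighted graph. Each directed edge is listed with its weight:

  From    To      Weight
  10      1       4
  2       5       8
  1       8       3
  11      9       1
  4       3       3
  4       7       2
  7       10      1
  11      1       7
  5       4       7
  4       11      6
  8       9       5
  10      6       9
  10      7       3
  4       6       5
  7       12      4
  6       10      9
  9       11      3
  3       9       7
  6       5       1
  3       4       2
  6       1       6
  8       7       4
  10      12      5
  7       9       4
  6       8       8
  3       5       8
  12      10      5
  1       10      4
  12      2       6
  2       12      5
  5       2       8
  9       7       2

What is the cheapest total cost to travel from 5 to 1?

14

Enumerating some paths:
5–4–11–1: 7+6+7 = 20
5–4–7–10–1: 7+2+1+4 = 14
5–4–6–1: 7+5+6 = 18
Cheapest is 5–4–7–10–1 at 14.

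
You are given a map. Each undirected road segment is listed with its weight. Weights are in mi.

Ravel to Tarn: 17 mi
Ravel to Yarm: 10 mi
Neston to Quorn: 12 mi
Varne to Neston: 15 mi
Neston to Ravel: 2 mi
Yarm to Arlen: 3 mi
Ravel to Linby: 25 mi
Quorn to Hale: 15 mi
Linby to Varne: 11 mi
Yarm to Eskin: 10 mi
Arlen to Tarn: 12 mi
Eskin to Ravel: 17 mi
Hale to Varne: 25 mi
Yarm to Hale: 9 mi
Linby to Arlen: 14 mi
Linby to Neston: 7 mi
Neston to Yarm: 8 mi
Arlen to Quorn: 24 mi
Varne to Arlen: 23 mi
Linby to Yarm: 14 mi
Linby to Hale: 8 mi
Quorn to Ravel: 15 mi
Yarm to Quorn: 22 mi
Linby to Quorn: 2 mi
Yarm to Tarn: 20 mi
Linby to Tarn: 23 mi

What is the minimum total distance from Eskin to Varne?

33 mi

Compare a few routes:
Eskin - Ravel - Neston - Varne: 17+2+15 = 34
Eskin - Yarm - Neston - Varne: 10+8+15 = 33
The minimum is 33 mi via Eskin - Yarm - Neston - Varne.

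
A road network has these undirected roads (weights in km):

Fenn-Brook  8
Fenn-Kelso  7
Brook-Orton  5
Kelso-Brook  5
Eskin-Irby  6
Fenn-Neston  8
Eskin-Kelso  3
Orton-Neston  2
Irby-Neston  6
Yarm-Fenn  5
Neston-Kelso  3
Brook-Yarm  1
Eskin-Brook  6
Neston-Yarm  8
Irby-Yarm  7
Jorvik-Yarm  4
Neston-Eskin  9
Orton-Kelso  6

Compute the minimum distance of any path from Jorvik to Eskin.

11 km

Shortest distances from Jorvik:
Jorvik: 0
Yarm: 4  (via Jorvik)
Brook: 5  (via Yarm)
Fenn: 9  (via Yarm)
Orton: 10  (via Brook)
Kelso: 10  (via Brook)
Eskin: 11  (via Brook)
Shortest route: Jorvik–Yarm–Brook–Eskin = 11 km.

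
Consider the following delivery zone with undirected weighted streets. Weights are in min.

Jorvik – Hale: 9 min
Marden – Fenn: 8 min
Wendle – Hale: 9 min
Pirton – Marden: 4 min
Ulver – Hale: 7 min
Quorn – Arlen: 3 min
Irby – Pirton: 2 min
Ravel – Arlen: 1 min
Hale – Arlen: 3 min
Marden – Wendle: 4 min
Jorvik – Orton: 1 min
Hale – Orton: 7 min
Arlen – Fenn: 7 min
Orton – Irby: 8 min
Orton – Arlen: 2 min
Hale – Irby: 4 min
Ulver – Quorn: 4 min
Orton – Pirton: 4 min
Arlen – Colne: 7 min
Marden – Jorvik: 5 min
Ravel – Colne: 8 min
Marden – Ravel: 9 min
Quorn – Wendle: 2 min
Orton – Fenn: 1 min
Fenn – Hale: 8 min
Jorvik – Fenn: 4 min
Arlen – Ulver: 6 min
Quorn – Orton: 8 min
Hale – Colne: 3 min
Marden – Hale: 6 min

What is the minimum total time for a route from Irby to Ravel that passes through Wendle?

16 min

Shortest Irby→Wendle: Irby → Pirton → Marden → Wendle = 10
Best Wendle to Ravel: Wendle → Quorn → Arlen → Ravel costing 6
Total via Wendle: 10 + 6 = 16 min.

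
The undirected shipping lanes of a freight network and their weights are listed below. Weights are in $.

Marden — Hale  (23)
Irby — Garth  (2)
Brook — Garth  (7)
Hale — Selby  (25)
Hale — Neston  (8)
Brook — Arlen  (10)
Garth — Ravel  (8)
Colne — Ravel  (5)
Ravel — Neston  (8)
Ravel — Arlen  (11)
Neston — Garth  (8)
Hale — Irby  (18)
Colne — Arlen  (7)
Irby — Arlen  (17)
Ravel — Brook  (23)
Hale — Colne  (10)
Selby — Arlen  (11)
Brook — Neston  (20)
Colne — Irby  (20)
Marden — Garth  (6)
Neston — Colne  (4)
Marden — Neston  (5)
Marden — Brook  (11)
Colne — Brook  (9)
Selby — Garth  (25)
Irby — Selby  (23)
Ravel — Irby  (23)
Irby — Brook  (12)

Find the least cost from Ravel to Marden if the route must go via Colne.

$14

Best Ravel to Colne: Ravel–Colne costing 5
Shortest Colne→Marden: Colne–Neston–Marden = 9
Total via Colne: 5 + 9 = $14.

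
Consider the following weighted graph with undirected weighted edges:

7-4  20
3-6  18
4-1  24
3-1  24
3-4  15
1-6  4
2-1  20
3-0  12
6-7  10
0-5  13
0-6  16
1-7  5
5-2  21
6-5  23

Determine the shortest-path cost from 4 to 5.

40

Compare a few routes:
4–3–0–5: 15+12+13 = 40
4–1–6–5: 24+4+23 = 51
Cheapest is 4–3–0–5 at 40.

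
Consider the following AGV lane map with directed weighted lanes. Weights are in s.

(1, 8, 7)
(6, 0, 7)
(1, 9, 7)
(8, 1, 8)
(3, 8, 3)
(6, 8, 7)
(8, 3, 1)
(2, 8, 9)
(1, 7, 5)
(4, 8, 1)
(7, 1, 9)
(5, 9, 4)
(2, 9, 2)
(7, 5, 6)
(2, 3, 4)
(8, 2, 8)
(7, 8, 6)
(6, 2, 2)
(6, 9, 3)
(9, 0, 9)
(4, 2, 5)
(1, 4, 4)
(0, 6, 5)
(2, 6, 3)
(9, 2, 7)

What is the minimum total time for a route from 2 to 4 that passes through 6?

22 s

Shortest 2→6: 2–6 = 3
Shortest 6→4: 6–8–1–4 = 19
Total via 6: 3 + 19 = 22 s.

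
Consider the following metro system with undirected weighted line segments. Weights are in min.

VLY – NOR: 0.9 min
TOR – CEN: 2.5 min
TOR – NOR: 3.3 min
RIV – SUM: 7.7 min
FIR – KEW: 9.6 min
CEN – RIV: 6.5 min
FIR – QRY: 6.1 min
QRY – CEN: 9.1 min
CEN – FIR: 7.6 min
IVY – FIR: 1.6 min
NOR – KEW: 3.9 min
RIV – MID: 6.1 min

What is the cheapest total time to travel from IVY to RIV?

15.7 min

Shortest distances from IVY:
IVY: 0
FIR: 1.6  (via IVY)
QRY: 7.7  (via FIR)
CEN: 9.2  (via FIR)
KEW: 11.2  (via FIR)
TOR: 11.7  (via CEN)
NOR: 15  (via TOR)
RIV: 15.7  (via CEN)
Shortest route: IVY–FIR–CEN–RIV = 15.7 min.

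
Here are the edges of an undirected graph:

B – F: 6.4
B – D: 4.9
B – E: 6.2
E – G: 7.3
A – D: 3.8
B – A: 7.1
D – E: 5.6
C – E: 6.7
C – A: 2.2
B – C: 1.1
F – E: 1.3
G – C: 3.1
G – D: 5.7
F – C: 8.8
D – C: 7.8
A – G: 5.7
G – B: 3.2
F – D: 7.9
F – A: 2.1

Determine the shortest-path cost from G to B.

Settle nodes by increasing distance from G:
G: 0
C: 3.1  (via G)
B: 3.2  (via G)
Shortest route: G → B = 3.2.

3.2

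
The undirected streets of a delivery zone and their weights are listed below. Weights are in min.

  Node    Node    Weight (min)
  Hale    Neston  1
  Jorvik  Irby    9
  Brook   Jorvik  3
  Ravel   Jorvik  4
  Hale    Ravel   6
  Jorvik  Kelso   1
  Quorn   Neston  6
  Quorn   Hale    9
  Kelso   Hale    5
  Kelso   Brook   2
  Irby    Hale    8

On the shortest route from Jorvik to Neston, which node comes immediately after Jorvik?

Compare a few routes:
Jorvik → Brook → Kelso → Hale → Neston: 3+2+5+1 = 11
Jorvik → Kelso → Hale → Neston: 1+5+1 = 7
Jorvik → Ravel → Hale → Neston: 4+6+1 = 11
Cheapest is Jorvik → Kelso → Hale → Neston at 7 min.
So from Jorvik the first move is to Kelso.

Kelso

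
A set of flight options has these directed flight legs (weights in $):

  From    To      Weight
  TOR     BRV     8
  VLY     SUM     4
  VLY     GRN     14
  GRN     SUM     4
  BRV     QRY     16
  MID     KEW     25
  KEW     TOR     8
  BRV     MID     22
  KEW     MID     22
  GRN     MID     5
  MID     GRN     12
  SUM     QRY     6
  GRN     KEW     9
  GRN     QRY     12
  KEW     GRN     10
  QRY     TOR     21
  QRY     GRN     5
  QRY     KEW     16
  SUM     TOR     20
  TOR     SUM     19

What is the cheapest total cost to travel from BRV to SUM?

$25

Compare a few routes:
BRV–QRY–GRN–SUM: 16+5+4 = 25
BRV–MID–GRN–SUM: 22+12+4 = 38
BRV–QRY–KEW–GRN–SUM: 16+16+10+4 = 46
BRV–QRY–TOR–SUM: 16+21+19 = 56
Cheapest is BRV–QRY–GRN–SUM at $25.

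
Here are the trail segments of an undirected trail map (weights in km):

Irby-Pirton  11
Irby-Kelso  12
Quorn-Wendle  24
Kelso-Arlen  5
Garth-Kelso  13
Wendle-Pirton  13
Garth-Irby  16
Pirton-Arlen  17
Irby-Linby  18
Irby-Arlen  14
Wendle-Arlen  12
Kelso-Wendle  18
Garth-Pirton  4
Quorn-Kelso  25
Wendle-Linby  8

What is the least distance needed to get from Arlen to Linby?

Running Dijkstra from Arlen:
Arlen: 0
Kelso: 5  (via Arlen)
Wendle: 12  (via Arlen)
Irby: 14  (via Arlen)
Pirton: 17  (via Arlen)
Garth: 18  (via Kelso)
Linby: 20  (via Wendle)
Shortest route: Arlen → Wendle → Linby = 20 km.

20 km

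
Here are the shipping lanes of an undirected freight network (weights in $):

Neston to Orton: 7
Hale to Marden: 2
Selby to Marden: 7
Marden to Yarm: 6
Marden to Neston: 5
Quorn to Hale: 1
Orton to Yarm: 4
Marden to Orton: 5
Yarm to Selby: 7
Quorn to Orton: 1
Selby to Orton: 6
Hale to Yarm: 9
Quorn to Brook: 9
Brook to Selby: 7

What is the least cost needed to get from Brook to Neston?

Settle nodes by increasing distance from Brook:
Brook: 0
Selby: 7  (via Brook)
Quorn: 9  (via Brook)
Orton: 10  (via Quorn)
Hale: 10  (via Quorn)
Marden: 12  (via Hale)
Yarm: 14  (via Selby)
Neston: 17  (via Orton)
Shortest route: Brook–Quorn–Orton–Neston = $17.

$17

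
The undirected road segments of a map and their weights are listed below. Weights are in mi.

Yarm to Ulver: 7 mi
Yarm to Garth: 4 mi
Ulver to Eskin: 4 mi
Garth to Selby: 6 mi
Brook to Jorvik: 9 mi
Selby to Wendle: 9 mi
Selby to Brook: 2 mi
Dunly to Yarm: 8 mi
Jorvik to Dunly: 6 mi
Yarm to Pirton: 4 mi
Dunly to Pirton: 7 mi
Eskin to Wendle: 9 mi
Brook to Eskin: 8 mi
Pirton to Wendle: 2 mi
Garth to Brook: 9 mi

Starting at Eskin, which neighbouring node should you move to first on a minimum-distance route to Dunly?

Enumerating some paths:
Eskin - Wendle - Pirton - Dunly: 9+2+7 = 18
Eskin - Ulver - Yarm - Dunly: 4+7+8 = 19
Eskin - Ulver - Yarm - Pirton - Dunly: 4+7+4+7 = 22
Cheapest is Eskin - Wendle - Pirton - Dunly at 18 mi.
So from Eskin the first move is to Wendle.

Wendle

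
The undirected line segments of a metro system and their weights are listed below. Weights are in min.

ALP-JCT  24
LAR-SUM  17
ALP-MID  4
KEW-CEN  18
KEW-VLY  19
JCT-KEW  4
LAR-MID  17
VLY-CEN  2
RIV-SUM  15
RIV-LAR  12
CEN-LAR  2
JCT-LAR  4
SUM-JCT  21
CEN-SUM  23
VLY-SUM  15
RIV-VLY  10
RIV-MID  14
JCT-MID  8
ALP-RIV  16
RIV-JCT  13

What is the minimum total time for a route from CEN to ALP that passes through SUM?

Shortest CEN→SUM: CEN–VLY–SUM = 17
Shortest SUM→ALP: SUM–RIV–ALP = 31
Total via SUM: 17 + 31 = 48 min.

48 min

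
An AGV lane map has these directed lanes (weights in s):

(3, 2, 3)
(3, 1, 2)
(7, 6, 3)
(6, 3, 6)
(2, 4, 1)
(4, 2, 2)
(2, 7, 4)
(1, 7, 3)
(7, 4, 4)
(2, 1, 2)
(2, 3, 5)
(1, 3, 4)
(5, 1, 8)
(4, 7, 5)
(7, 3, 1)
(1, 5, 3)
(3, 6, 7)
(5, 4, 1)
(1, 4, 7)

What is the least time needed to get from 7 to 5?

6 s

Running Dijkstra from 7:
7: 0
3: 1  (via 7)
1: 3  (via 3)
6: 3  (via 7)
2: 4  (via 3)
4: 4  (via 7)
5: 6  (via 1)
Shortest route: 7–3–1–5 = 6 s.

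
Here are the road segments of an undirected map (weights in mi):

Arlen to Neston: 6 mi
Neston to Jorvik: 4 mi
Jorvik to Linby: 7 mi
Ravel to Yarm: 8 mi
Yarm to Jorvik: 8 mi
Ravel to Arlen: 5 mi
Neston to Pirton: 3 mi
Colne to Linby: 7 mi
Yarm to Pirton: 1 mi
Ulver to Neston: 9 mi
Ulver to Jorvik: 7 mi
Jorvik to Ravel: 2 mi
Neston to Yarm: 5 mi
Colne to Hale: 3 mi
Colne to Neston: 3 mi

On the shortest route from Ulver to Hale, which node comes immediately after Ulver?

Neston

Enumerating some paths:
Ulver → Neston → Colne → Hale: 9+3+3 = 15
Ulver → Jorvik → Neston → Colne → Hale: 7+4+3+3 = 17
Cheapest is Ulver → Neston → Colne → Hale at 15 mi.
So from Ulver the first move is to Neston.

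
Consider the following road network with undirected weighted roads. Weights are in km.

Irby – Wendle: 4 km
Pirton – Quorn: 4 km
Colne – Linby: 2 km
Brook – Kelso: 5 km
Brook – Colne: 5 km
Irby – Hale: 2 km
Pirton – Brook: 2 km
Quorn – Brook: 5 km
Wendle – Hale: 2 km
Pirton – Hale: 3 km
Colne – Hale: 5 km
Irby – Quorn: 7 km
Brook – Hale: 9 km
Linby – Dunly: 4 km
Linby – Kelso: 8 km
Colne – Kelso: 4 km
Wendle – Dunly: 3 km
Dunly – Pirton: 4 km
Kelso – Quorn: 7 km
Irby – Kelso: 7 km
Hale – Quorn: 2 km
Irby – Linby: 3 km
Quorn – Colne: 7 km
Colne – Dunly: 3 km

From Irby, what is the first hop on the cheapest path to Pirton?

Candidate routes:
Irby - Wendle - Hale - Pirton: 4+2+3 = 9
Irby - Hale - Pirton: 2+3 = 5
Irby - Hale - Quorn - Pirton: 2+2+4 = 8
Cheapest is Irby - Hale - Pirton at 5 km.
So from Irby the first move is to Hale.

Hale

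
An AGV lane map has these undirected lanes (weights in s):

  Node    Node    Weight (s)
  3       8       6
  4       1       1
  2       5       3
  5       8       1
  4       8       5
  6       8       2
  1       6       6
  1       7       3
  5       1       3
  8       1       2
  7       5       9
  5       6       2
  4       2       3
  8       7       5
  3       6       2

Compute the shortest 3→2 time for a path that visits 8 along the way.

Shortest 3→8: 3–6–8 = 4
Shortest 8→2: 8–5–2 = 4
Total via 8: 4 + 4 = 8 s.

8 s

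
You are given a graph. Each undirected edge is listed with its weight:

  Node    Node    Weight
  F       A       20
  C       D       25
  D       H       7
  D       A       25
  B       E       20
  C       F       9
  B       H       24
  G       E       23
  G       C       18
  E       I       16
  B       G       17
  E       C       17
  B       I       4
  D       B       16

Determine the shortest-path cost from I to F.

Candidate routes:
I–B–G–C–F: 4+17+18+9 = 48
I–E–C–F: 16+17+9 = 42
The minimum is 42 via I–E–C–F.

42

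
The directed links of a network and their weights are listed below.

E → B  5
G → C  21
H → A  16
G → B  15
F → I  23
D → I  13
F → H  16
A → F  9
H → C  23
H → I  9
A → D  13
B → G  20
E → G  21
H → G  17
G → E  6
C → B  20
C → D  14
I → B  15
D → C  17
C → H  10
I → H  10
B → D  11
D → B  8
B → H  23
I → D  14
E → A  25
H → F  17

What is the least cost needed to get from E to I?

29

Candidate routes:
E - B - D - I: 5+11+13 = 29
E - B - H - I: 5+23+9 = 37
Cheapest is E - B - D - I at 29.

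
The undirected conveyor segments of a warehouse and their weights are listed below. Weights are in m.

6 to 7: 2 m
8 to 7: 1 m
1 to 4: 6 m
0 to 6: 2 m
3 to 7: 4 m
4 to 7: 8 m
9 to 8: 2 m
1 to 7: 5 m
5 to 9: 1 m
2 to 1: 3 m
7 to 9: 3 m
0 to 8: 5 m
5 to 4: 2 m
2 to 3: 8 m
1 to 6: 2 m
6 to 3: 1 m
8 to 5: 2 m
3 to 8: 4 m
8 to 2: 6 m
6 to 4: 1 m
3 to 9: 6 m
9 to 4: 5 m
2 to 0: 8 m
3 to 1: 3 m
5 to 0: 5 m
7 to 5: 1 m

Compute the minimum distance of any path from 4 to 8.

4 m

Enumerating some paths:
4 - 5 - 8: 2+2 = 4
4 - 5 - 9 - 8: 2+1+2 = 5
4 - 6 - 7 - 5 - 8: 1+2+1+2 = 6
The minimum is 4 m via 4 - 5 - 8.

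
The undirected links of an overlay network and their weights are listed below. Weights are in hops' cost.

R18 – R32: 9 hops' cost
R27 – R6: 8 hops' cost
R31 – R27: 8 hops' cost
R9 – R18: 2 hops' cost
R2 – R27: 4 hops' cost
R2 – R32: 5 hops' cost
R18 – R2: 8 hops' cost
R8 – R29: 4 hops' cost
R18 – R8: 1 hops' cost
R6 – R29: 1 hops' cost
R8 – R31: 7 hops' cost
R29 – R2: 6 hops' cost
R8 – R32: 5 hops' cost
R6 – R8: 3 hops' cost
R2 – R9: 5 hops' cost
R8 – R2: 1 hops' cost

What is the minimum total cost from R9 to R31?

Candidate routes:
R9–R2–R8–R31: 5+1+7 = 13
R9–R18–R8–R31: 2+1+7 = 10
The minimum is 10 hops' cost via R9–R18–R8–R31.

10 hops' cost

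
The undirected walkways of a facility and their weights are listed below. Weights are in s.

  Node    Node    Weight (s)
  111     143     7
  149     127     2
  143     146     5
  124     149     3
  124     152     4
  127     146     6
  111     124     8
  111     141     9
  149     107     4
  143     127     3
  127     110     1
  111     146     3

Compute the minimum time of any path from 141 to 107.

24 s

Running Dijkstra from 141:
141: 0
111: 9  (via 141)
146: 12  (via 111)
143: 16  (via 111)
124: 17  (via 111)
127: 18  (via 146)
110: 19  (via 127)
149: 20  (via 124)
152: 21  (via 124)
107: 24  (via 149)
Shortest route: 141–111–124–149–107 = 24 s.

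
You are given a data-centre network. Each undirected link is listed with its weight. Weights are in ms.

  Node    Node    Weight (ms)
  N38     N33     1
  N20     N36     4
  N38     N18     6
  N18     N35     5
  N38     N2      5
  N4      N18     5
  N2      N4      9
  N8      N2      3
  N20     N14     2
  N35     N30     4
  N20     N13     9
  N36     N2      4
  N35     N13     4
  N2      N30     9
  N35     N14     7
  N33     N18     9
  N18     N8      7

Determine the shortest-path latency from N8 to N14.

Shortest distances from N8:
N8: 0
N2: 3  (via N8)
N18: 7  (via N8)
N36: 7  (via N2)
N38: 8  (via N2)
N33: 9  (via N38)
N20: 11  (via N36)
N35: 12  (via N18)
N4: 12  (via N2)
N30: 12  (via N2)
N14: 13  (via N20)
Shortest route: N8 → N2 → N36 → N20 → N14 = 13 ms.

13 ms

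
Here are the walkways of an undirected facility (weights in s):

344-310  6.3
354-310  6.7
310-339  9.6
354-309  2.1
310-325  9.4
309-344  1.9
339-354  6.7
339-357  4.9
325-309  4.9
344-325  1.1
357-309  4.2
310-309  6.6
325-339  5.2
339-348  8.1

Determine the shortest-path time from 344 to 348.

14.4 s

Compare a few routes:
344 - 325 - 339 - 348: 1.1+5.2+8.1 = 14.4
344 - 309 - 357 - 339 - 348: 1.9+4.2+4.9+8.1 = 19.1
344 - 309 - 354 - 339 - 348: 1.9+2.1+6.7+8.1 = 18.8
Cheapest is 344 - 325 - 339 - 348 at 14.4 s.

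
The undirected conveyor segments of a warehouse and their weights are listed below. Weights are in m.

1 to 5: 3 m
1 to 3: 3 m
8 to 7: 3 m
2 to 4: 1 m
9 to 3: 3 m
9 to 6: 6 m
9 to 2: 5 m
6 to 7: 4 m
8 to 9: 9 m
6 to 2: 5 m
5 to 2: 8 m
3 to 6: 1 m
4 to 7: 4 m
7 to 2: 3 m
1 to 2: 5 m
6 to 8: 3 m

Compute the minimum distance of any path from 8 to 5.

10 m

Settle nodes by increasing distance from 8:
8: 0
6: 3  (via 8)
7: 3  (via 8)
3: 4  (via 6)
2: 6  (via 7)
1: 7  (via 3)
4: 7  (via 7)
9: 7  (via 3)
5: 10  (via 1)
Shortest route: 8–6–3–1–5 = 10 m.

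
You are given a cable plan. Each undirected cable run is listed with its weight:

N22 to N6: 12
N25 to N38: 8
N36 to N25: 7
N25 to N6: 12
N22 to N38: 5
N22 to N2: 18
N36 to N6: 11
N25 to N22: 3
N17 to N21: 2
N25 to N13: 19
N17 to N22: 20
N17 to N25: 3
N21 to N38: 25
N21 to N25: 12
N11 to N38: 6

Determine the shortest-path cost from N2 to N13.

Settle nodes by increasing distance from N2:
N2: 0
N22: 18  (via N2)
N25: 21  (via N22)
N38: 23  (via N22)
N17: 24  (via N25)
N21: 26  (via N17)
N36: 28  (via N25)
N11: 29  (via N38)
N6: 30  (via N22)
N13: 40  (via N25)
Shortest route: N2 → N22 → N25 → N13 = 40.

40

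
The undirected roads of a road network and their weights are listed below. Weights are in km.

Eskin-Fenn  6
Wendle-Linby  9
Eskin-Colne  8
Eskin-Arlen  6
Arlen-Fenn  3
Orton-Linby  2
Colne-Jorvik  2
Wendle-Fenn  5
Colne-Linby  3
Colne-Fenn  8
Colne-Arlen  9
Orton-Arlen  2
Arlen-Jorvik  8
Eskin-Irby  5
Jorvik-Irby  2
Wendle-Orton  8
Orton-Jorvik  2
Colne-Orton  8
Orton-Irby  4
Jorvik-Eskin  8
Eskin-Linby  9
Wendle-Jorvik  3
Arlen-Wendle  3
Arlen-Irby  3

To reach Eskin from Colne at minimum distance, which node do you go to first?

Eskin

Compare a few routes:
Colne - Eskin: 8 = 8
Colne - Jorvik - Irby - Eskin: 2+2+5 = 9
Colne - Jorvik - Eskin: 2+8 = 10
Cheapest is Colne - Eskin at 8 km.
So from Colne the first move is to Eskin.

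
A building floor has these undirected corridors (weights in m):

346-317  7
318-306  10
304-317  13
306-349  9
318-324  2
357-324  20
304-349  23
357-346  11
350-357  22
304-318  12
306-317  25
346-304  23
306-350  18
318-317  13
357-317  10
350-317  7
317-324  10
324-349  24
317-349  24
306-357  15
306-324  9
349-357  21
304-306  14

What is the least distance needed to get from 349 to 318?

19 m

Shortest distances from 349:
349: 0
306: 9  (via 349)
324: 18  (via 306)
318: 19  (via 306)
Shortest route: 349–306–318 = 19 m.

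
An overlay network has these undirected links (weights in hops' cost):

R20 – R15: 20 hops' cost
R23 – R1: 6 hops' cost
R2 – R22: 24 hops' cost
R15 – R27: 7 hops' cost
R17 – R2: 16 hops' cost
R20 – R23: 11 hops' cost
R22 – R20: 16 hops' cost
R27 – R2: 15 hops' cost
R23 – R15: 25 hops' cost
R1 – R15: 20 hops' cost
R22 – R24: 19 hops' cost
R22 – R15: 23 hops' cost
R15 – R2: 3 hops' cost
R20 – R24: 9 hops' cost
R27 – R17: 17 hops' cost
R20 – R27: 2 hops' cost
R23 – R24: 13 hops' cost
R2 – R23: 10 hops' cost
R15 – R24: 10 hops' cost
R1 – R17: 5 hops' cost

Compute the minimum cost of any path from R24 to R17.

Compare a few routes:
R24 - R23 - R1 - R17: 13+6+5 = 24
R24 - R20 - R27 - R17: 9+2+17 = 28
R24 - R15 - R2 - R17: 10+3+16 = 29
Cheapest is R24 - R23 - R1 - R17 at 24 hops' cost.

24 hops' cost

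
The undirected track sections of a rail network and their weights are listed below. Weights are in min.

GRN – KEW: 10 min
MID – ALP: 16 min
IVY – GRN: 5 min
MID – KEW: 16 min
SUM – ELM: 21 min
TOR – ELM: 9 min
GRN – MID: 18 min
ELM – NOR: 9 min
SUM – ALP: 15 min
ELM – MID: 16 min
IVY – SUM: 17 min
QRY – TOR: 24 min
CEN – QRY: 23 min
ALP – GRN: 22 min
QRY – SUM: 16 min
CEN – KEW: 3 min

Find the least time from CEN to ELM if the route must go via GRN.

Best CEN to GRN: CEN–KEW–GRN costing 13
Best GRN to ELM: GRN–MID–ELM costing 34
Total via GRN: 13 + 34 = 47 min.

47 min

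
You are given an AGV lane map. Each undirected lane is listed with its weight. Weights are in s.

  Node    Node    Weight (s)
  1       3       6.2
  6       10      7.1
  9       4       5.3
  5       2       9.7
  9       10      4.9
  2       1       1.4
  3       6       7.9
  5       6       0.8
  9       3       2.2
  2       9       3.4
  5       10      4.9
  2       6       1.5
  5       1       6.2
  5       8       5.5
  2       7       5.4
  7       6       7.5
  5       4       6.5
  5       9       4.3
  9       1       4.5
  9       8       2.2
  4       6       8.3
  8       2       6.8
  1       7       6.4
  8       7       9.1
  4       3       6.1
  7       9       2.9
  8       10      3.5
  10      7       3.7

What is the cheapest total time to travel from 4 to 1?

Running Dijkstra from 4:
4: 0
9: 5.3  (via 4)
3: 6.1  (via 4)
5: 6.5  (via 4)
6: 7.3  (via 5)
8: 7.5  (via 9)
7: 8.2  (via 9)
2: 8.7  (via 9)
1: 9.8  (via 9)
Shortest route: 4–9–1 = 9.8 s.

9.8 s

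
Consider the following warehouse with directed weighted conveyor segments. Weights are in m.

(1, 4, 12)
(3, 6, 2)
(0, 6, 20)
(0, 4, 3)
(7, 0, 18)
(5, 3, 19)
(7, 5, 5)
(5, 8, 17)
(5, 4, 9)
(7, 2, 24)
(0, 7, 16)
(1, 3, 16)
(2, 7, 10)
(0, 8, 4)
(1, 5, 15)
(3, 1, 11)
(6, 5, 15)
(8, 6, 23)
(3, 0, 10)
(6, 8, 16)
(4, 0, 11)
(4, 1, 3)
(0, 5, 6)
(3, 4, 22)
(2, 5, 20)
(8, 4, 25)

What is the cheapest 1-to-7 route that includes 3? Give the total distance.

Best 1 to 3: 1 → 3 costing 16
Best 3 to 7: 3 → 0 → 7 costing 26
Total via 3: 16 + 26 = 42 m.

42 m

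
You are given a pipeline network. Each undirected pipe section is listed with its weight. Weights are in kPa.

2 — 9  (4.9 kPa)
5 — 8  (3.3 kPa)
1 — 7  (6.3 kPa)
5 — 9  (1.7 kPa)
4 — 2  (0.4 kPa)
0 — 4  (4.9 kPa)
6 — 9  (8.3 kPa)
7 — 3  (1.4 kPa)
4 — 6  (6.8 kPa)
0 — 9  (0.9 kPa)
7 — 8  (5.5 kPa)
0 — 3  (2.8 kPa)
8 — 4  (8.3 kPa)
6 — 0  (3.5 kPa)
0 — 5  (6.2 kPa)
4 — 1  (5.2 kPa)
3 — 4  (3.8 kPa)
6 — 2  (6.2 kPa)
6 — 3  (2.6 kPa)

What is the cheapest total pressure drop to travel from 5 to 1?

12.2 kPa

Enumerating some paths:
5 → 9 → 2 → 4 → 1: 1.7+4.9+0.4+5.2 = 12.2
5 → 9 → 0 → 4 → 1: 1.7+0.9+4.9+5.2 = 12.7
5 → 9 → 0 → 3 → 7 → 1: 1.7+0.9+2.8+1.4+6.3 = 13.1
5 → 9 → 0 → 3 → 4 → 1: 1.7+0.9+2.8+3.8+5.2 = 14.4
Cheapest is 5 → 9 → 2 → 4 → 1 at 12.2 kPa.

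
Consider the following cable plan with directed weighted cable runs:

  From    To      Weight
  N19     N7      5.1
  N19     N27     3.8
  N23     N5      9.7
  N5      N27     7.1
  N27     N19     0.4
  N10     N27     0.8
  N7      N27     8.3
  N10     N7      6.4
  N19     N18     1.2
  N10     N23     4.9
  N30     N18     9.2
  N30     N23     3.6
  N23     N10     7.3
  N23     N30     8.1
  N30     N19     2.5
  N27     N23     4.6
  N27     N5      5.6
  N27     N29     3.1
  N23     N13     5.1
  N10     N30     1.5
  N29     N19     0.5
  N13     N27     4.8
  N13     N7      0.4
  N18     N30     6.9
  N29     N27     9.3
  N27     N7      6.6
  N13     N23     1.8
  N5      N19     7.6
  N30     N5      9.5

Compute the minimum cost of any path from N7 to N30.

Candidate routes:
N7 - N27 - N23 - N30: 8.3+4.6+8.1 = 21
N7 - N27 - N19 - N18 - N30: 8.3+0.4+1.2+6.9 = 16.8
N7 - N27 - N29 - N19 - N18 - N30: 8.3+3.1+0.5+1.2+6.9 = 20
Cheapest is N7 - N27 - N19 - N18 - N30 at 16.8.

16.8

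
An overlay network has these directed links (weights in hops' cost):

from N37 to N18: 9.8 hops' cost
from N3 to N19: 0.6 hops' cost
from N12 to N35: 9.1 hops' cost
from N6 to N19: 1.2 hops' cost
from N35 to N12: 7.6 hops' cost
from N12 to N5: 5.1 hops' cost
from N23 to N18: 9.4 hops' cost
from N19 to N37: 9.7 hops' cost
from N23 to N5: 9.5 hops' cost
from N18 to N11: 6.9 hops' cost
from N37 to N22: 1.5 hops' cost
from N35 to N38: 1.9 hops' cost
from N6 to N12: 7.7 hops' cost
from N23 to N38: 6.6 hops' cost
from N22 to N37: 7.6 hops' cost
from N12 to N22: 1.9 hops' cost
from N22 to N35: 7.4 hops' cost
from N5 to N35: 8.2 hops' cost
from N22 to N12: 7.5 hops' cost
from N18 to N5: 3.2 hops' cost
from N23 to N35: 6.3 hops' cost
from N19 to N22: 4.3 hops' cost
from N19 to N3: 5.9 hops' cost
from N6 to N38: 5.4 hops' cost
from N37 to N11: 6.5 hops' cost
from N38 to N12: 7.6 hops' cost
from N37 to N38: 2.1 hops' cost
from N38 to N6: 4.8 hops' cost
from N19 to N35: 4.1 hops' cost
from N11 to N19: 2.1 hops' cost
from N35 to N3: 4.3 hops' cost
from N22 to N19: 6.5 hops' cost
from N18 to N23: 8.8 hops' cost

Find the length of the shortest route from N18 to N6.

Candidate routes:
N18 → N11 → N19 → N35 → N38 → N6: 6.9+2.1+4.1+1.9+4.8 = 19.8
N18 → N23 → N38 → N6: 8.8+6.6+4.8 = 20.2
N18 → N5 → N35 → N38 → N6: 3.2+8.2+1.9+4.8 = 18.1
Cheapest is N18 → N5 → N35 → N38 → N6 at 18.1 hops' cost.

18.1 hops' cost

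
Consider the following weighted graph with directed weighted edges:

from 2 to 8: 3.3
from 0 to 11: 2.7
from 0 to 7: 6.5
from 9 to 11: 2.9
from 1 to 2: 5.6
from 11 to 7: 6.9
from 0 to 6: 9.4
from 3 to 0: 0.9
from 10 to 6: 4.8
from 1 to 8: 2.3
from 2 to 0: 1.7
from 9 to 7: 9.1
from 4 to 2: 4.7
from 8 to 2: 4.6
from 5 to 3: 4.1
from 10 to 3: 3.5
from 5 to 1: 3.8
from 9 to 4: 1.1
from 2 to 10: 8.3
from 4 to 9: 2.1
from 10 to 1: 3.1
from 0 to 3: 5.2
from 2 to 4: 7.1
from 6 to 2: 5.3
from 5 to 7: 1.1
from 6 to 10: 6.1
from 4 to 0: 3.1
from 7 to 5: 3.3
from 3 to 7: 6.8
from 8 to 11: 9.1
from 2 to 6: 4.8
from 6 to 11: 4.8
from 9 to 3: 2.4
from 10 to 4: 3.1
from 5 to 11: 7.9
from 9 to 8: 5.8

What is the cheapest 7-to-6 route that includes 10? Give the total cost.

25.8

Shortest 7→10: 7 → 5 → 1 → 2 → 10 = 21
Shortest 10→6: 10 → 6 = 4.8
Total via 10: 21 + 4.8 = 25.8.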